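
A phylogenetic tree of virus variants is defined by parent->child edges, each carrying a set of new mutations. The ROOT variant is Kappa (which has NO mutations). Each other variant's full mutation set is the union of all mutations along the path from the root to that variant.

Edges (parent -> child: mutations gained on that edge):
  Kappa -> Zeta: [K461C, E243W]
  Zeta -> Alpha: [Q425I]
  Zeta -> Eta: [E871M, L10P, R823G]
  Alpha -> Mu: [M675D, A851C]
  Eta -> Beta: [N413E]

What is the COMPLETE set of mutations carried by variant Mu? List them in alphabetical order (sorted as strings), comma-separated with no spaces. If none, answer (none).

Answer: A851C,E243W,K461C,M675D,Q425I

Derivation:
At Kappa: gained [] -> total []
At Zeta: gained ['K461C', 'E243W'] -> total ['E243W', 'K461C']
At Alpha: gained ['Q425I'] -> total ['E243W', 'K461C', 'Q425I']
At Mu: gained ['M675D', 'A851C'] -> total ['A851C', 'E243W', 'K461C', 'M675D', 'Q425I']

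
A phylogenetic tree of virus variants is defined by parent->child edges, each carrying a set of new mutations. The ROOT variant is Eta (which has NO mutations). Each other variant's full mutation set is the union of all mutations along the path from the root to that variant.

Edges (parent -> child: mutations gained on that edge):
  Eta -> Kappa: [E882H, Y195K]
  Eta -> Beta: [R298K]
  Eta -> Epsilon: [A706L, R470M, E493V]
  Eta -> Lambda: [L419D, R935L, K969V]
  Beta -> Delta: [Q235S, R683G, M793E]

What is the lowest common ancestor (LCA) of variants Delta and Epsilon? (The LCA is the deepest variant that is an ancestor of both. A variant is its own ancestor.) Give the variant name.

Path from root to Delta: Eta -> Beta -> Delta
  ancestors of Delta: {Eta, Beta, Delta}
Path from root to Epsilon: Eta -> Epsilon
  ancestors of Epsilon: {Eta, Epsilon}
Common ancestors: {Eta}
Walk up from Epsilon: Epsilon (not in ancestors of Delta), Eta (in ancestors of Delta)
Deepest common ancestor (LCA) = Eta

Answer: Eta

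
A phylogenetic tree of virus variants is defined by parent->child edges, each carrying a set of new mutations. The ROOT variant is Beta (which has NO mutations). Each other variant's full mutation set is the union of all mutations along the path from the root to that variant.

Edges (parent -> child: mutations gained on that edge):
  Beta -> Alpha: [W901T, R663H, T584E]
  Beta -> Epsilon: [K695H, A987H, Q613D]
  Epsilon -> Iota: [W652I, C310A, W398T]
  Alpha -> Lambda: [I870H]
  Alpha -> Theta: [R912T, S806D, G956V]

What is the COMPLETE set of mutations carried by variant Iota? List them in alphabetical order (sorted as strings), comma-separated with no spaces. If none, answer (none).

At Beta: gained [] -> total []
At Epsilon: gained ['K695H', 'A987H', 'Q613D'] -> total ['A987H', 'K695H', 'Q613D']
At Iota: gained ['W652I', 'C310A', 'W398T'] -> total ['A987H', 'C310A', 'K695H', 'Q613D', 'W398T', 'W652I']

Answer: A987H,C310A,K695H,Q613D,W398T,W652I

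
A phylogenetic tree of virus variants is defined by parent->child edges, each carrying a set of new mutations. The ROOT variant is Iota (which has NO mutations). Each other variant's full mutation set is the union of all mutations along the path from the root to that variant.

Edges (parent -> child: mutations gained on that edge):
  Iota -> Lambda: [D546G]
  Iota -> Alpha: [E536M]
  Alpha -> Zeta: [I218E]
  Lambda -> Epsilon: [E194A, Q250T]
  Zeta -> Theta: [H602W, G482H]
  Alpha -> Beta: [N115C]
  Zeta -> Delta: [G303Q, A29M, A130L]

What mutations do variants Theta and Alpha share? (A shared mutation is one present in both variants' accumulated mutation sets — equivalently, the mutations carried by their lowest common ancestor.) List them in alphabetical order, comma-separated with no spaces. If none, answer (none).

Accumulating mutations along path to Theta:
  At Iota: gained [] -> total []
  At Alpha: gained ['E536M'] -> total ['E536M']
  At Zeta: gained ['I218E'] -> total ['E536M', 'I218E']
  At Theta: gained ['H602W', 'G482H'] -> total ['E536M', 'G482H', 'H602W', 'I218E']
Mutations(Theta) = ['E536M', 'G482H', 'H602W', 'I218E']
Accumulating mutations along path to Alpha:
  At Iota: gained [] -> total []
  At Alpha: gained ['E536M'] -> total ['E536M']
Mutations(Alpha) = ['E536M']
Intersection: ['E536M', 'G482H', 'H602W', 'I218E'] ∩ ['E536M'] = ['E536M']

Answer: E536M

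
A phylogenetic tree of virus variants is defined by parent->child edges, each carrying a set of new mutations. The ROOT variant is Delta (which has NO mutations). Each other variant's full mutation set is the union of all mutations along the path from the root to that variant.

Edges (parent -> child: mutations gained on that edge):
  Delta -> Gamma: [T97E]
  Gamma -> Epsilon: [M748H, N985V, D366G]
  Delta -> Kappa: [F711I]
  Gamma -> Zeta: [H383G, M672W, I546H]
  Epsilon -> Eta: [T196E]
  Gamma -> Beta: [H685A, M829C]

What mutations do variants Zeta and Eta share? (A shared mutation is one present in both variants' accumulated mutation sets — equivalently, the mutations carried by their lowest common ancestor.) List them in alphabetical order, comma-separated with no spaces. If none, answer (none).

Answer: T97E

Derivation:
Accumulating mutations along path to Zeta:
  At Delta: gained [] -> total []
  At Gamma: gained ['T97E'] -> total ['T97E']
  At Zeta: gained ['H383G', 'M672W', 'I546H'] -> total ['H383G', 'I546H', 'M672W', 'T97E']
Mutations(Zeta) = ['H383G', 'I546H', 'M672W', 'T97E']
Accumulating mutations along path to Eta:
  At Delta: gained [] -> total []
  At Gamma: gained ['T97E'] -> total ['T97E']
  At Epsilon: gained ['M748H', 'N985V', 'D366G'] -> total ['D366G', 'M748H', 'N985V', 'T97E']
  At Eta: gained ['T196E'] -> total ['D366G', 'M748H', 'N985V', 'T196E', 'T97E']
Mutations(Eta) = ['D366G', 'M748H', 'N985V', 'T196E', 'T97E']
Intersection: ['H383G', 'I546H', 'M672W', 'T97E'] ∩ ['D366G', 'M748H', 'N985V', 'T196E', 'T97E'] = ['T97E']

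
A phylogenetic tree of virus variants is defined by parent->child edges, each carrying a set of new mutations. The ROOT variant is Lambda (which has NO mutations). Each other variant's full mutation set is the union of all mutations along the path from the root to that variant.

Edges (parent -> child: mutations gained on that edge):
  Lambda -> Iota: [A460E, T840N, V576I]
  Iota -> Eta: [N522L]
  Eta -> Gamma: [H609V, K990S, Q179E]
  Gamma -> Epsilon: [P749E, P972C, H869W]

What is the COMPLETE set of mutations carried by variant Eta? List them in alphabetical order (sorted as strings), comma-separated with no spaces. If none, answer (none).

At Lambda: gained [] -> total []
At Iota: gained ['A460E', 'T840N', 'V576I'] -> total ['A460E', 'T840N', 'V576I']
At Eta: gained ['N522L'] -> total ['A460E', 'N522L', 'T840N', 'V576I']

Answer: A460E,N522L,T840N,V576I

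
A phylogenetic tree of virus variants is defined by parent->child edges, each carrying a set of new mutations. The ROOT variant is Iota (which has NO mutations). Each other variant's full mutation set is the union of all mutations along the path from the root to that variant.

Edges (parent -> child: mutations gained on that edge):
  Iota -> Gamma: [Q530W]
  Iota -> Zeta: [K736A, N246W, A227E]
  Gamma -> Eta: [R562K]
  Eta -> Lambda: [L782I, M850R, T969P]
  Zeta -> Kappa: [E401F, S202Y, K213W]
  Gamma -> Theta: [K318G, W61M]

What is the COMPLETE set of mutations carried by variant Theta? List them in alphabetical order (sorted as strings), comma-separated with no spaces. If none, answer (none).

Answer: K318G,Q530W,W61M

Derivation:
At Iota: gained [] -> total []
At Gamma: gained ['Q530W'] -> total ['Q530W']
At Theta: gained ['K318G', 'W61M'] -> total ['K318G', 'Q530W', 'W61M']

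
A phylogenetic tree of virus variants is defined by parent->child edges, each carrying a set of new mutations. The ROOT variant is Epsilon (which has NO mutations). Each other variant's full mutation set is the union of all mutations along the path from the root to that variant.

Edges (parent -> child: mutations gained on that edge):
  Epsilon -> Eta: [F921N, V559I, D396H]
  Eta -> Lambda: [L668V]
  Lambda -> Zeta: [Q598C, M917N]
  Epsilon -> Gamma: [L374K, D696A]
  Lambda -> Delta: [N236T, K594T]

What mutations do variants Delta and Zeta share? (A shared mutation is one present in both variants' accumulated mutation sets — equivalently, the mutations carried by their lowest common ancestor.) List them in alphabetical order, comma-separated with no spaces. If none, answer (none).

Answer: D396H,F921N,L668V,V559I

Derivation:
Accumulating mutations along path to Delta:
  At Epsilon: gained [] -> total []
  At Eta: gained ['F921N', 'V559I', 'D396H'] -> total ['D396H', 'F921N', 'V559I']
  At Lambda: gained ['L668V'] -> total ['D396H', 'F921N', 'L668V', 'V559I']
  At Delta: gained ['N236T', 'K594T'] -> total ['D396H', 'F921N', 'K594T', 'L668V', 'N236T', 'V559I']
Mutations(Delta) = ['D396H', 'F921N', 'K594T', 'L668V', 'N236T', 'V559I']
Accumulating mutations along path to Zeta:
  At Epsilon: gained [] -> total []
  At Eta: gained ['F921N', 'V559I', 'D396H'] -> total ['D396H', 'F921N', 'V559I']
  At Lambda: gained ['L668V'] -> total ['D396H', 'F921N', 'L668V', 'V559I']
  At Zeta: gained ['Q598C', 'M917N'] -> total ['D396H', 'F921N', 'L668V', 'M917N', 'Q598C', 'V559I']
Mutations(Zeta) = ['D396H', 'F921N', 'L668V', 'M917N', 'Q598C', 'V559I']
Intersection: ['D396H', 'F921N', 'K594T', 'L668V', 'N236T', 'V559I'] ∩ ['D396H', 'F921N', 'L668V', 'M917N', 'Q598C', 'V559I'] = ['D396H', 'F921N', 'L668V', 'V559I']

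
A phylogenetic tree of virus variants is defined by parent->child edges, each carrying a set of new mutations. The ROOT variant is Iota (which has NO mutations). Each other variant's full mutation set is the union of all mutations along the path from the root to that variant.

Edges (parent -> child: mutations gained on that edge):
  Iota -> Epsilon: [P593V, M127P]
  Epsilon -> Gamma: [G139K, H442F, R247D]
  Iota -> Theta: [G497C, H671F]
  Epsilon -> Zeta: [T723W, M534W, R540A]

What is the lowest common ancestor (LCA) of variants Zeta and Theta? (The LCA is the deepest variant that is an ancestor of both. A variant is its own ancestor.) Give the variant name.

Path from root to Zeta: Iota -> Epsilon -> Zeta
  ancestors of Zeta: {Iota, Epsilon, Zeta}
Path from root to Theta: Iota -> Theta
  ancestors of Theta: {Iota, Theta}
Common ancestors: {Iota}
Walk up from Theta: Theta (not in ancestors of Zeta), Iota (in ancestors of Zeta)
Deepest common ancestor (LCA) = Iota

Answer: Iota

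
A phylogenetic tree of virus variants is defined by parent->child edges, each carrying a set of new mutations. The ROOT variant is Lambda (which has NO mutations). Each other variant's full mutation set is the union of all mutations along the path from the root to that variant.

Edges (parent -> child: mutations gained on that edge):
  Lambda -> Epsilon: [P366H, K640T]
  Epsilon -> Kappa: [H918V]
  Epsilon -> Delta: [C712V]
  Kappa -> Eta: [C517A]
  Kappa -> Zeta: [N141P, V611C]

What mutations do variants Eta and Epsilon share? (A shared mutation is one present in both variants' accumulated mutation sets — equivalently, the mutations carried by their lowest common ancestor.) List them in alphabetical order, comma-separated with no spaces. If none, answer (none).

Accumulating mutations along path to Eta:
  At Lambda: gained [] -> total []
  At Epsilon: gained ['P366H', 'K640T'] -> total ['K640T', 'P366H']
  At Kappa: gained ['H918V'] -> total ['H918V', 'K640T', 'P366H']
  At Eta: gained ['C517A'] -> total ['C517A', 'H918V', 'K640T', 'P366H']
Mutations(Eta) = ['C517A', 'H918V', 'K640T', 'P366H']
Accumulating mutations along path to Epsilon:
  At Lambda: gained [] -> total []
  At Epsilon: gained ['P366H', 'K640T'] -> total ['K640T', 'P366H']
Mutations(Epsilon) = ['K640T', 'P366H']
Intersection: ['C517A', 'H918V', 'K640T', 'P366H'] ∩ ['K640T', 'P366H'] = ['K640T', 'P366H']

Answer: K640T,P366H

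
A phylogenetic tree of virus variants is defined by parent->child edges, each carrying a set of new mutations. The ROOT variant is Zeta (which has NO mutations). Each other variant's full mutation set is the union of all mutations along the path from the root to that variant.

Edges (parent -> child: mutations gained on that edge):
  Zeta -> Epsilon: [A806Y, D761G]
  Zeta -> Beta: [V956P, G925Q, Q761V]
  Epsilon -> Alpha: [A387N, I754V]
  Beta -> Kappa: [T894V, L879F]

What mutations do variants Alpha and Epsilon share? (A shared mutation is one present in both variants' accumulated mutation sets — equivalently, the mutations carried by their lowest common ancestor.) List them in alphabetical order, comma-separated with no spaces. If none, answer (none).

Accumulating mutations along path to Alpha:
  At Zeta: gained [] -> total []
  At Epsilon: gained ['A806Y', 'D761G'] -> total ['A806Y', 'D761G']
  At Alpha: gained ['A387N', 'I754V'] -> total ['A387N', 'A806Y', 'D761G', 'I754V']
Mutations(Alpha) = ['A387N', 'A806Y', 'D761G', 'I754V']
Accumulating mutations along path to Epsilon:
  At Zeta: gained [] -> total []
  At Epsilon: gained ['A806Y', 'D761G'] -> total ['A806Y', 'D761G']
Mutations(Epsilon) = ['A806Y', 'D761G']
Intersection: ['A387N', 'A806Y', 'D761G', 'I754V'] ∩ ['A806Y', 'D761G'] = ['A806Y', 'D761G']

Answer: A806Y,D761G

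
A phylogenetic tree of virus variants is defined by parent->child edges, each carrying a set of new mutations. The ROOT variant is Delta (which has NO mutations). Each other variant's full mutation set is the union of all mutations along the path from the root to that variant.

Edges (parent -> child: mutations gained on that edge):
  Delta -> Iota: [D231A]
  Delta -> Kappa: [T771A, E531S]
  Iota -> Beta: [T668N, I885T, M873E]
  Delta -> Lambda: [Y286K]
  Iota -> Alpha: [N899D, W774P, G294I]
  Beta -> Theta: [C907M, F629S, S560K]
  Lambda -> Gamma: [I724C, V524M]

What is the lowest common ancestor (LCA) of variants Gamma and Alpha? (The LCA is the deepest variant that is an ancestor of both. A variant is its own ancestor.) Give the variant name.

Path from root to Gamma: Delta -> Lambda -> Gamma
  ancestors of Gamma: {Delta, Lambda, Gamma}
Path from root to Alpha: Delta -> Iota -> Alpha
  ancestors of Alpha: {Delta, Iota, Alpha}
Common ancestors: {Delta}
Walk up from Alpha: Alpha (not in ancestors of Gamma), Iota (not in ancestors of Gamma), Delta (in ancestors of Gamma)
Deepest common ancestor (LCA) = Delta

Answer: Delta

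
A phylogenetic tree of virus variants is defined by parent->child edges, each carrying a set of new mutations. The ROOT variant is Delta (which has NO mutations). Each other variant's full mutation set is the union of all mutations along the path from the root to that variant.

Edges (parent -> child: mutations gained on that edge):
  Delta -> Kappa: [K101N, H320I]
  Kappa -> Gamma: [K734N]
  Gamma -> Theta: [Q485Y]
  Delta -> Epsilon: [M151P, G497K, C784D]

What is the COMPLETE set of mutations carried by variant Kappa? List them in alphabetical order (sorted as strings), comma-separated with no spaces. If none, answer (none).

Answer: H320I,K101N

Derivation:
At Delta: gained [] -> total []
At Kappa: gained ['K101N', 'H320I'] -> total ['H320I', 'K101N']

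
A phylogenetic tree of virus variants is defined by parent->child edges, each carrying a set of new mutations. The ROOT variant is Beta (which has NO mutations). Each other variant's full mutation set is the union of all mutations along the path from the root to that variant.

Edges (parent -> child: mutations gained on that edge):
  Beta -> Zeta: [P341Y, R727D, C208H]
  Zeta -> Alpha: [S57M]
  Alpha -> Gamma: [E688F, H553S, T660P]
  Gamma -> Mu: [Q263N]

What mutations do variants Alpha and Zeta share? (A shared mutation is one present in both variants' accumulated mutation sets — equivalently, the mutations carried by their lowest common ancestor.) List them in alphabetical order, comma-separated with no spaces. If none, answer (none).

Accumulating mutations along path to Alpha:
  At Beta: gained [] -> total []
  At Zeta: gained ['P341Y', 'R727D', 'C208H'] -> total ['C208H', 'P341Y', 'R727D']
  At Alpha: gained ['S57M'] -> total ['C208H', 'P341Y', 'R727D', 'S57M']
Mutations(Alpha) = ['C208H', 'P341Y', 'R727D', 'S57M']
Accumulating mutations along path to Zeta:
  At Beta: gained [] -> total []
  At Zeta: gained ['P341Y', 'R727D', 'C208H'] -> total ['C208H', 'P341Y', 'R727D']
Mutations(Zeta) = ['C208H', 'P341Y', 'R727D']
Intersection: ['C208H', 'P341Y', 'R727D', 'S57M'] ∩ ['C208H', 'P341Y', 'R727D'] = ['C208H', 'P341Y', 'R727D']

Answer: C208H,P341Y,R727D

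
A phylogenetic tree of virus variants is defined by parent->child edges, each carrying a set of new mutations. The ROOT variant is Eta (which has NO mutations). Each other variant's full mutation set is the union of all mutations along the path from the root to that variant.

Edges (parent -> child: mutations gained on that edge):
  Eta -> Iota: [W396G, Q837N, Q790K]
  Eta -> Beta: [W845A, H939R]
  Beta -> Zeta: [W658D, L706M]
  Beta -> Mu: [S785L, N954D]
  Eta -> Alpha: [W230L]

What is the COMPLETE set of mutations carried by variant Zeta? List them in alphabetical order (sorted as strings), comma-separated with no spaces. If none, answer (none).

At Eta: gained [] -> total []
At Beta: gained ['W845A', 'H939R'] -> total ['H939R', 'W845A']
At Zeta: gained ['W658D', 'L706M'] -> total ['H939R', 'L706M', 'W658D', 'W845A']

Answer: H939R,L706M,W658D,W845A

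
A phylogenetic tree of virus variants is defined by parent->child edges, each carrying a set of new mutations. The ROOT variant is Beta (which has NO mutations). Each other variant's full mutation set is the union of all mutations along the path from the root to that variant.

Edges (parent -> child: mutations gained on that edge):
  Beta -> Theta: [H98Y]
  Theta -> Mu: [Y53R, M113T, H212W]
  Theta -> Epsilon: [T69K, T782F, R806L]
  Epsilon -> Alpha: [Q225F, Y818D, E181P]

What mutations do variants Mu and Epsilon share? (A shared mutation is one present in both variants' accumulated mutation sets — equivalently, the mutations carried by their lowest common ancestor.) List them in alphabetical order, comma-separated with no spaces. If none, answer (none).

Accumulating mutations along path to Mu:
  At Beta: gained [] -> total []
  At Theta: gained ['H98Y'] -> total ['H98Y']
  At Mu: gained ['Y53R', 'M113T', 'H212W'] -> total ['H212W', 'H98Y', 'M113T', 'Y53R']
Mutations(Mu) = ['H212W', 'H98Y', 'M113T', 'Y53R']
Accumulating mutations along path to Epsilon:
  At Beta: gained [] -> total []
  At Theta: gained ['H98Y'] -> total ['H98Y']
  At Epsilon: gained ['T69K', 'T782F', 'R806L'] -> total ['H98Y', 'R806L', 'T69K', 'T782F']
Mutations(Epsilon) = ['H98Y', 'R806L', 'T69K', 'T782F']
Intersection: ['H212W', 'H98Y', 'M113T', 'Y53R'] ∩ ['H98Y', 'R806L', 'T69K', 'T782F'] = ['H98Y']

Answer: H98Y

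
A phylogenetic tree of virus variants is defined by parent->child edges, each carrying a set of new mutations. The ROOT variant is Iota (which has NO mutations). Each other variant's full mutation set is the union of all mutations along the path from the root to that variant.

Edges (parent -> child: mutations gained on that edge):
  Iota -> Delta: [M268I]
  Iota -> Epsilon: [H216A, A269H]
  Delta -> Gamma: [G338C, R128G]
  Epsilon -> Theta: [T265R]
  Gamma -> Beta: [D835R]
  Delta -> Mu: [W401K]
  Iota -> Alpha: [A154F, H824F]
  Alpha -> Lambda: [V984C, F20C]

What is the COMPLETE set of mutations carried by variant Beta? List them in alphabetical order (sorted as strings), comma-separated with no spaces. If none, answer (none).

Answer: D835R,G338C,M268I,R128G

Derivation:
At Iota: gained [] -> total []
At Delta: gained ['M268I'] -> total ['M268I']
At Gamma: gained ['G338C', 'R128G'] -> total ['G338C', 'M268I', 'R128G']
At Beta: gained ['D835R'] -> total ['D835R', 'G338C', 'M268I', 'R128G']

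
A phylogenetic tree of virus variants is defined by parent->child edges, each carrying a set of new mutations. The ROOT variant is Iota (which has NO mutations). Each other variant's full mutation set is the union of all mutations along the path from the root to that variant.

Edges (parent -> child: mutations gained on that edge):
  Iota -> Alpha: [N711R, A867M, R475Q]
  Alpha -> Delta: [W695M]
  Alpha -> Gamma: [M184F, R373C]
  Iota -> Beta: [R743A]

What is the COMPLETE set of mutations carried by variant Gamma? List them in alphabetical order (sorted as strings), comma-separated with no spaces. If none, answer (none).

Answer: A867M,M184F,N711R,R373C,R475Q

Derivation:
At Iota: gained [] -> total []
At Alpha: gained ['N711R', 'A867M', 'R475Q'] -> total ['A867M', 'N711R', 'R475Q']
At Gamma: gained ['M184F', 'R373C'] -> total ['A867M', 'M184F', 'N711R', 'R373C', 'R475Q']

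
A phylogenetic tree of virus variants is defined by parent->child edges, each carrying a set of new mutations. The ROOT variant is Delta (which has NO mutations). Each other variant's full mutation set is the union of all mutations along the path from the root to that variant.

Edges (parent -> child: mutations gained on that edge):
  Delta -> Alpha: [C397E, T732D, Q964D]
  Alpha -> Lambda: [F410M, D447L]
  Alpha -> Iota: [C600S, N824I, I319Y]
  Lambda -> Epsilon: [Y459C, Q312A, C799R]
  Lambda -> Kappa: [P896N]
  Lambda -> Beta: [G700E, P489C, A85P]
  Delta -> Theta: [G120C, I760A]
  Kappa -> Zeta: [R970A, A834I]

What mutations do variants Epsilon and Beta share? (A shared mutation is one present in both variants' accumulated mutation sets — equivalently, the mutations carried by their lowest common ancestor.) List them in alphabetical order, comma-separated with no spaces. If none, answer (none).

Answer: C397E,D447L,F410M,Q964D,T732D

Derivation:
Accumulating mutations along path to Epsilon:
  At Delta: gained [] -> total []
  At Alpha: gained ['C397E', 'T732D', 'Q964D'] -> total ['C397E', 'Q964D', 'T732D']
  At Lambda: gained ['F410M', 'D447L'] -> total ['C397E', 'D447L', 'F410M', 'Q964D', 'T732D']
  At Epsilon: gained ['Y459C', 'Q312A', 'C799R'] -> total ['C397E', 'C799R', 'D447L', 'F410M', 'Q312A', 'Q964D', 'T732D', 'Y459C']
Mutations(Epsilon) = ['C397E', 'C799R', 'D447L', 'F410M', 'Q312A', 'Q964D', 'T732D', 'Y459C']
Accumulating mutations along path to Beta:
  At Delta: gained [] -> total []
  At Alpha: gained ['C397E', 'T732D', 'Q964D'] -> total ['C397E', 'Q964D', 'T732D']
  At Lambda: gained ['F410M', 'D447L'] -> total ['C397E', 'D447L', 'F410M', 'Q964D', 'T732D']
  At Beta: gained ['G700E', 'P489C', 'A85P'] -> total ['A85P', 'C397E', 'D447L', 'F410M', 'G700E', 'P489C', 'Q964D', 'T732D']
Mutations(Beta) = ['A85P', 'C397E', 'D447L', 'F410M', 'G700E', 'P489C', 'Q964D', 'T732D']
Intersection: ['C397E', 'C799R', 'D447L', 'F410M', 'Q312A', 'Q964D', 'T732D', 'Y459C'] ∩ ['A85P', 'C397E', 'D447L', 'F410M', 'G700E', 'P489C', 'Q964D', 'T732D'] = ['C397E', 'D447L', 'F410M', 'Q964D', 'T732D']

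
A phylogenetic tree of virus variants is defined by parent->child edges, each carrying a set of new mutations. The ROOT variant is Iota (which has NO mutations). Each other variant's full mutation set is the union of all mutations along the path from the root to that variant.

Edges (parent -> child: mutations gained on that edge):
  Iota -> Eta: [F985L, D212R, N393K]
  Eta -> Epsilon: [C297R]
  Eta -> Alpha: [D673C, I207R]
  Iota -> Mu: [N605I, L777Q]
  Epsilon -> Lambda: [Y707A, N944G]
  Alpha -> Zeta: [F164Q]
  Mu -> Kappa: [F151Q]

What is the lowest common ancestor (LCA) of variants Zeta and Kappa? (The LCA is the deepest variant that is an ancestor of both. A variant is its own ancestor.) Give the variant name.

Path from root to Zeta: Iota -> Eta -> Alpha -> Zeta
  ancestors of Zeta: {Iota, Eta, Alpha, Zeta}
Path from root to Kappa: Iota -> Mu -> Kappa
  ancestors of Kappa: {Iota, Mu, Kappa}
Common ancestors: {Iota}
Walk up from Kappa: Kappa (not in ancestors of Zeta), Mu (not in ancestors of Zeta), Iota (in ancestors of Zeta)
Deepest common ancestor (LCA) = Iota

Answer: Iota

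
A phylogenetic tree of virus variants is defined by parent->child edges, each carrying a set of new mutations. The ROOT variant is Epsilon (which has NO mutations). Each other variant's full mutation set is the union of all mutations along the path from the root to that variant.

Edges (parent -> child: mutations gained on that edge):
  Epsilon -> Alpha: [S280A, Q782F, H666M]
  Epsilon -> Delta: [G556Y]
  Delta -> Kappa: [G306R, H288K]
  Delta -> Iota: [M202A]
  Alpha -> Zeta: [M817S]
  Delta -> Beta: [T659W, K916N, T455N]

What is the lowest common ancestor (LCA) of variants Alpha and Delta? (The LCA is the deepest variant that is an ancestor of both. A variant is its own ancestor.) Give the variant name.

Path from root to Alpha: Epsilon -> Alpha
  ancestors of Alpha: {Epsilon, Alpha}
Path from root to Delta: Epsilon -> Delta
  ancestors of Delta: {Epsilon, Delta}
Common ancestors: {Epsilon}
Walk up from Delta: Delta (not in ancestors of Alpha), Epsilon (in ancestors of Alpha)
Deepest common ancestor (LCA) = Epsilon

Answer: Epsilon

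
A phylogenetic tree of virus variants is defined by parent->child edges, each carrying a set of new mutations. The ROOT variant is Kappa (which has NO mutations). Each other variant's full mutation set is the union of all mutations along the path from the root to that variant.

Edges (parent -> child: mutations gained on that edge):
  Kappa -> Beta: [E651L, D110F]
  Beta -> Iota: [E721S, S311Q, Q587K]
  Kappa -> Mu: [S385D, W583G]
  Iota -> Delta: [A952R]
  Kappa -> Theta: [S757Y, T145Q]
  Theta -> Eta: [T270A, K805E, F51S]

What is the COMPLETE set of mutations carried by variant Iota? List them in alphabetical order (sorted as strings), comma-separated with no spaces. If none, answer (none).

Answer: D110F,E651L,E721S,Q587K,S311Q

Derivation:
At Kappa: gained [] -> total []
At Beta: gained ['E651L', 'D110F'] -> total ['D110F', 'E651L']
At Iota: gained ['E721S', 'S311Q', 'Q587K'] -> total ['D110F', 'E651L', 'E721S', 'Q587K', 'S311Q']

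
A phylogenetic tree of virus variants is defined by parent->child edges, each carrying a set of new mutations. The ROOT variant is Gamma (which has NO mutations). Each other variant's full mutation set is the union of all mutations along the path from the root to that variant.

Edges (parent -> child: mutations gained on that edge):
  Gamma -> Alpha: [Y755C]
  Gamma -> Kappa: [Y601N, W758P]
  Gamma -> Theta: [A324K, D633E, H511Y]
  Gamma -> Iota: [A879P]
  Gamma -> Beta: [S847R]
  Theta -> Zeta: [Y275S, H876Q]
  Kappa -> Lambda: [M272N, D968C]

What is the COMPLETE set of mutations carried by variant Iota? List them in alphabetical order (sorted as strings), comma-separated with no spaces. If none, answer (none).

Answer: A879P

Derivation:
At Gamma: gained [] -> total []
At Iota: gained ['A879P'] -> total ['A879P']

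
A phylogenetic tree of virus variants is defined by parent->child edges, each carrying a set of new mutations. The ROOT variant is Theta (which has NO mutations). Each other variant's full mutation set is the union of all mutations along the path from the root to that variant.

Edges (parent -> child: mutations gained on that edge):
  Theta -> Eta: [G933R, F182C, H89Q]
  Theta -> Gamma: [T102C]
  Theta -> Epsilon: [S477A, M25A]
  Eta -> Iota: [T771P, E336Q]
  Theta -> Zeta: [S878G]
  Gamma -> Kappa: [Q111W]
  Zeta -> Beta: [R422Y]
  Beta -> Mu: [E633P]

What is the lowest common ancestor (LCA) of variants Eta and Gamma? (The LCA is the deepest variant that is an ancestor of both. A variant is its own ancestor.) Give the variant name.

Answer: Theta

Derivation:
Path from root to Eta: Theta -> Eta
  ancestors of Eta: {Theta, Eta}
Path from root to Gamma: Theta -> Gamma
  ancestors of Gamma: {Theta, Gamma}
Common ancestors: {Theta}
Walk up from Gamma: Gamma (not in ancestors of Eta), Theta (in ancestors of Eta)
Deepest common ancestor (LCA) = Theta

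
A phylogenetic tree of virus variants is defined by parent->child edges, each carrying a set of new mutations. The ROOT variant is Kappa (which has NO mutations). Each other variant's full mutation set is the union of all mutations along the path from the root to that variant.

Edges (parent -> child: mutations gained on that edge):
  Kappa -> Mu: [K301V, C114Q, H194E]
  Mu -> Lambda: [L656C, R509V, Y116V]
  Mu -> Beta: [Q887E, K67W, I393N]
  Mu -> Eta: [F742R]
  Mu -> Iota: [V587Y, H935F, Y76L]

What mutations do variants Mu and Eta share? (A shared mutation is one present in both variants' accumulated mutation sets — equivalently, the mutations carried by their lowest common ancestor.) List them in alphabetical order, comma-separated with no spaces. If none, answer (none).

Answer: C114Q,H194E,K301V

Derivation:
Accumulating mutations along path to Mu:
  At Kappa: gained [] -> total []
  At Mu: gained ['K301V', 'C114Q', 'H194E'] -> total ['C114Q', 'H194E', 'K301V']
Mutations(Mu) = ['C114Q', 'H194E', 'K301V']
Accumulating mutations along path to Eta:
  At Kappa: gained [] -> total []
  At Mu: gained ['K301V', 'C114Q', 'H194E'] -> total ['C114Q', 'H194E', 'K301V']
  At Eta: gained ['F742R'] -> total ['C114Q', 'F742R', 'H194E', 'K301V']
Mutations(Eta) = ['C114Q', 'F742R', 'H194E', 'K301V']
Intersection: ['C114Q', 'H194E', 'K301V'] ∩ ['C114Q', 'F742R', 'H194E', 'K301V'] = ['C114Q', 'H194E', 'K301V']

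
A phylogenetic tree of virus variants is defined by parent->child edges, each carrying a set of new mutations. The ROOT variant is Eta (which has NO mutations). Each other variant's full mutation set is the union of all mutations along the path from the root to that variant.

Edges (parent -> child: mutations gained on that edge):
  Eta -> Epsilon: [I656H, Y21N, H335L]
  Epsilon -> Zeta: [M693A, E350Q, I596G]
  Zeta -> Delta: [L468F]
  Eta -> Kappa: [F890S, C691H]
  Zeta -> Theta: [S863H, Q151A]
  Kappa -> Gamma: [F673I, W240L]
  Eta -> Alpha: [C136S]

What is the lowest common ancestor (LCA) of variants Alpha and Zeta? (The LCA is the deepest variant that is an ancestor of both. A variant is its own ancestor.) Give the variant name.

Path from root to Alpha: Eta -> Alpha
  ancestors of Alpha: {Eta, Alpha}
Path from root to Zeta: Eta -> Epsilon -> Zeta
  ancestors of Zeta: {Eta, Epsilon, Zeta}
Common ancestors: {Eta}
Walk up from Zeta: Zeta (not in ancestors of Alpha), Epsilon (not in ancestors of Alpha), Eta (in ancestors of Alpha)
Deepest common ancestor (LCA) = Eta

Answer: Eta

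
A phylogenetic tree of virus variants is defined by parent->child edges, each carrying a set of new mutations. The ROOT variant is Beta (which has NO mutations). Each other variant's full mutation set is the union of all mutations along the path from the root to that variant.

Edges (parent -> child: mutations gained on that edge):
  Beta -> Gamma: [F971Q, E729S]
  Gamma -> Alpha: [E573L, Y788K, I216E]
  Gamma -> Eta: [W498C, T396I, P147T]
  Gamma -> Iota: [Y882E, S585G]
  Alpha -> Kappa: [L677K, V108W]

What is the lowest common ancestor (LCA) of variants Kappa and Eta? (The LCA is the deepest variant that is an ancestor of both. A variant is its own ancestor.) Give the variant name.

Path from root to Kappa: Beta -> Gamma -> Alpha -> Kappa
  ancestors of Kappa: {Beta, Gamma, Alpha, Kappa}
Path from root to Eta: Beta -> Gamma -> Eta
  ancestors of Eta: {Beta, Gamma, Eta}
Common ancestors: {Beta, Gamma}
Walk up from Eta: Eta (not in ancestors of Kappa), Gamma (in ancestors of Kappa), Beta (in ancestors of Kappa)
Deepest common ancestor (LCA) = Gamma

Answer: Gamma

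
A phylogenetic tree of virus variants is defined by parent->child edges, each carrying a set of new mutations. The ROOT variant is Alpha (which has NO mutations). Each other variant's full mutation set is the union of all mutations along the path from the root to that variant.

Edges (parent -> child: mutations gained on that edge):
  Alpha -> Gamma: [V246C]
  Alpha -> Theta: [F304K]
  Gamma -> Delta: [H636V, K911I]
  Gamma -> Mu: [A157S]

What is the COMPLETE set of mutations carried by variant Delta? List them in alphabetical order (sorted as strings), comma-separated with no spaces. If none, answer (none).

Answer: H636V,K911I,V246C

Derivation:
At Alpha: gained [] -> total []
At Gamma: gained ['V246C'] -> total ['V246C']
At Delta: gained ['H636V', 'K911I'] -> total ['H636V', 'K911I', 'V246C']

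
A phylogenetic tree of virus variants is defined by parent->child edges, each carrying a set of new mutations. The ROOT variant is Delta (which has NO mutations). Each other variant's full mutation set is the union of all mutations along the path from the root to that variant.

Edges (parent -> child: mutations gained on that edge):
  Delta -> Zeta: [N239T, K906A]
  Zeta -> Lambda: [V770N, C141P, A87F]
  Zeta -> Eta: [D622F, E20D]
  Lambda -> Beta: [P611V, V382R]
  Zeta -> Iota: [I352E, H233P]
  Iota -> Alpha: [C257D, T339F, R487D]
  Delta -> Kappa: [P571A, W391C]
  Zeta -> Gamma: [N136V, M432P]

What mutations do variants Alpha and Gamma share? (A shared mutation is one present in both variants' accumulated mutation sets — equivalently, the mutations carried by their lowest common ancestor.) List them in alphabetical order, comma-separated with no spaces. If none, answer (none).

Answer: K906A,N239T

Derivation:
Accumulating mutations along path to Alpha:
  At Delta: gained [] -> total []
  At Zeta: gained ['N239T', 'K906A'] -> total ['K906A', 'N239T']
  At Iota: gained ['I352E', 'H233P'] -> total ['H233P', 'I352E', 'K906A', 'N239T']
  At Alpha: gained ['C257D', 'T339F', 'R487D'] -> total ['C257D', 'H233P', 'I352E', 'K906A', 'N239T', 'R487D', 'T339F']
Mutations(Alpha) = ['C257D', 'H233P', 'I352E', 'K906A', 'N239T', 'R487D', 'T339F']
Accumulating mutations along path to Gamma:
  At Delta: gained [] -> total []
  At Zeta: gained ['N239T', 'K906A'] -> total ['K906A', 'N239T']
  At Gamma: gained ['N136V', 'M432P'] -> total ['K906A', 'M432P', 'N136V', 'N239T']
Mutations(Gamma) = ['K906A', 'M432P', 'N136V', 'N239T']
Intersection: ['C257D', 'H233P', 'I352E', 'K906A', 'N239T', 'R487D', 'T339F'] ∩ ['K906A', 'M432P', 'N136V', 'N239T'] = ['K906A', 'N239T']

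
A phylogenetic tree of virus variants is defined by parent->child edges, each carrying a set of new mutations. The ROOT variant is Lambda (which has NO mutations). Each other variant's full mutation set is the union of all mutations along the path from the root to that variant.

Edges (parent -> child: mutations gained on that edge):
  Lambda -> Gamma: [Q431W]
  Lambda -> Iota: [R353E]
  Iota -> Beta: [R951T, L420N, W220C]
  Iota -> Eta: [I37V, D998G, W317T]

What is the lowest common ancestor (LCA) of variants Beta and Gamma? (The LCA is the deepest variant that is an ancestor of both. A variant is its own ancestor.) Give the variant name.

Answer: Lambda

Derivation:
Path from root to Beta: Lambda -> Iota -> Beta
  ancestors of Beta: {Lambda, Iota, Beta}
Path from root to Gamma: Lambda -> Gamma
  ancestors of Gamma: {Lambda, Gamma}
Common ancestors: {Lambda}
Walk up from Gamma: Gamma (not in ancestors of Beta), Lambda (in ancestors of Beta)
Deepest common ancestor (LCA) = Lambda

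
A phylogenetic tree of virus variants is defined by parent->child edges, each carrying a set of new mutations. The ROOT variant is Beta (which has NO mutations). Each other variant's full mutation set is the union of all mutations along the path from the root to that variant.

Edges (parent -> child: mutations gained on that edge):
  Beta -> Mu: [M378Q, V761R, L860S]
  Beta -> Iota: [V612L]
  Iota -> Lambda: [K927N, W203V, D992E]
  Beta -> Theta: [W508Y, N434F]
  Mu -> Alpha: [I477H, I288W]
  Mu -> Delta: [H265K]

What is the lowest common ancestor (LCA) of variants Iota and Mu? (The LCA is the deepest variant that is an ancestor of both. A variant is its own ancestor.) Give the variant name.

Path from root to Iota: Beta -> Iota
  ancestors of Iota: {Beta, Iota}
Path from root to Mu: Beta -> Mu
  ancestors of Mu: {Beta, Mu}
Common ancestors: {Beta}
Walk up from Mu: Mu (not in ancestors of Iota), Beta (in ancestors of Iota)
Deepest common ancestor (LCA) = Beta

Answer: Beta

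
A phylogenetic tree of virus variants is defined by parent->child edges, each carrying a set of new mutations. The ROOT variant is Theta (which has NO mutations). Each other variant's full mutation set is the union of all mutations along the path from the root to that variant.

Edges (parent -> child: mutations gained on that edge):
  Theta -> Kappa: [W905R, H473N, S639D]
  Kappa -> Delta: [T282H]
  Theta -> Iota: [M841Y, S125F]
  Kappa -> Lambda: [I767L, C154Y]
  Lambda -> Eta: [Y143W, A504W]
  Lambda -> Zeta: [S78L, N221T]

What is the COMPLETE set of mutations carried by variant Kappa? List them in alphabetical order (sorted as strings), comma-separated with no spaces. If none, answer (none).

Answer: H473N,S639D,W905R

Derivation:
At Theta: gained [] -> total []
At Kappa: gained ['W905R', 'H473N', 'S639D'] -> total ['H473N', 'S639D', 'W905R']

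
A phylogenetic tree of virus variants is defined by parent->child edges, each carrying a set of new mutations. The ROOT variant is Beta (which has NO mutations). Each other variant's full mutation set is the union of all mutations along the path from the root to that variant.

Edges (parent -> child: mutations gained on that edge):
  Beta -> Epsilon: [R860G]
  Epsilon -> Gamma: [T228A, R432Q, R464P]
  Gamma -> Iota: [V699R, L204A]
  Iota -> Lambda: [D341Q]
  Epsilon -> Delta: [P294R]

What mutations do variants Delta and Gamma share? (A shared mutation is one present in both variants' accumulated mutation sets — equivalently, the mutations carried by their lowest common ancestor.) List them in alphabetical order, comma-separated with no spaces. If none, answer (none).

Accumulating mutations along path to Delta:
  At Beta: gained [] -> total []
  At Epsilon: gained ['R860G'] -> total ['R860G']
  At Delta: gained ['P294R'] -> total ['P294R', 'R860G']
Mutations(Delta) = ['P294R', 'R860G']
Accumulating mutations along path to Gamma:
  At Beta: gained [] -> total []
  At Epsilon: gained ['R860G'] -> total ['R860G']
  At Gamma: gained ['T228A', 'R432Q', 'R464P'] -> total ['R432Q', 'R464P', 'R860G', 'T228A']
Mutations(Gamma) = ['R432Q', 'R464P', 'R860G', 'T228A']
Intersection: ['P294R', 'R860G'] ∩ ['R432Q', 'R464P', 'R860G', 'T228A'] = ['R860G']

Answer: R860G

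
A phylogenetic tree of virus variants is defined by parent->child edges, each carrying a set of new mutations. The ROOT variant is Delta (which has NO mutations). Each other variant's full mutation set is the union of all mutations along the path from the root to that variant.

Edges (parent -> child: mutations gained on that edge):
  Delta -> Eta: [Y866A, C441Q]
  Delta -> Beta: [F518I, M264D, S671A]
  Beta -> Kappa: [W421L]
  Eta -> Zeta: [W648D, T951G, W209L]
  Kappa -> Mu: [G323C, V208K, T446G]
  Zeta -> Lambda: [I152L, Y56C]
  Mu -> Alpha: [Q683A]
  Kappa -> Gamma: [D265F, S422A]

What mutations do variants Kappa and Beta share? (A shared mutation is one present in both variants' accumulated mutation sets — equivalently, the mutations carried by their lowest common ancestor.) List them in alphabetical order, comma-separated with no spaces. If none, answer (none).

Answer: F518I,M264D,S671A

Derivation:
Accumulating mutations along path to Kappa:
  At Delta: gained [] -> total []
  At Beta: gained ['F518I', 'M264D', 'S671A'] -> total ['F518I', 'M264D', 'S671A']
  At Kappa: gained ['W421L'] -> total ['F518I', 'M264D', 'S671A', 'W421L']
Mutations(Kappa) = ['F518I', 'M264D', 'S671A', 'W421L']
Accumulating mutations along path to Beta:
  At Delta: gained [] -> total []
  At Beta: gained ['F518I', 'M264D', 'S671A'] -> total ['F518I', 'M264D', 'S671A']
Mutations(Beta) = ['F518I', 'M264D', 'S671A']
Intersection: ['F518I', 'M264D', 'S671A', 'W421L'] ∩ ['F518I', 'M264D', 'S671A'] = ['F518I', 'M264D', 'S671A']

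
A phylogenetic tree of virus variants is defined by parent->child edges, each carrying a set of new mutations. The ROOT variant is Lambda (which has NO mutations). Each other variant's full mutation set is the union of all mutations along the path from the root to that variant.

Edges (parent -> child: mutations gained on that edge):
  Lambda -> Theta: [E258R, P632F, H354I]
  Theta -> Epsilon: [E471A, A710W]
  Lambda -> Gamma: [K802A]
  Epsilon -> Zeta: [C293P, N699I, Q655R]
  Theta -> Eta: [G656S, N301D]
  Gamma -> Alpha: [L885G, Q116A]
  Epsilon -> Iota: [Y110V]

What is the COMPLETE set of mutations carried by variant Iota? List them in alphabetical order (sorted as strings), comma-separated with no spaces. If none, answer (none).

Answer: A710W,E258R,E471A,H354I,P632F,Y110V

Derivation:
At Lambda: gained [] -> total []
At Theta: gained ['E258R', 'P632F', 'H354I'] -> total ['E258R', 'H354I', 'P632F']
At Epsilon: gained ['E471A', 'A710W'] -> total ['A710W', 'E258R', 'E471A', 'H354I', 'P632F']
At Iota: gained ['Y110V'] -> total ['A710W', 'E258R', 'E471A', 'H354I', 'P632F', 'Y110V']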